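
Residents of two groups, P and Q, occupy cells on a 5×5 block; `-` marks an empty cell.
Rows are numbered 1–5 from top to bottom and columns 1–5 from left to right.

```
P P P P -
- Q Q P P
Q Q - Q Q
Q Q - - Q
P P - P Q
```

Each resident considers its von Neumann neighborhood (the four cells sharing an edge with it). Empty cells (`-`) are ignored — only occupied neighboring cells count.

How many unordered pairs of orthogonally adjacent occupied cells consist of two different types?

Scan each occupied cell's neighbors to the right and below so each pair is counted once.
Row 1: P(1,1)–P(1,2)= P(1,2)–P(1,3)= P(1,2)–Q(2,2)≠ P(1,3)–P(1,4)= P(1,3)–Q(2,3)≠ P(1,4)–P(2,4)=  → 2/6 unlike.
Row 2: Q(2,2)–Q(2,3)= Q(2,2)–Q(3,2)= Q(2,3)–P(2,4)≠ P(2,4)–P(2,5)= P(2,4)–Q(3,4)≠ P(2,5)–Q(3,5)≠  → 3/6 unlike.
Row 3: Q(3,1)–Q(3,2)= Q(3,1)–Q(4,1)= Q(3,2)–Q(4,2)= Q(3,4)–Q(3,5)= Q(3,5)–Q(4,5)=  → 0/5 unlike.
Row 4: Q(4,1)–Q(4,2)= Q(4,1)–P(5,1)≠ Q(4,2)–P(5,2)≠ Q(4,5)–Q(5,5)=  → 2/4 unlike.
Row 5: P(5,1)–P(5,2)= P(5,4)–Q(5,5)≠  → 1/2 unlike.
Total adjacent occupied pairs: 23; unlike-type pairs: 8.

8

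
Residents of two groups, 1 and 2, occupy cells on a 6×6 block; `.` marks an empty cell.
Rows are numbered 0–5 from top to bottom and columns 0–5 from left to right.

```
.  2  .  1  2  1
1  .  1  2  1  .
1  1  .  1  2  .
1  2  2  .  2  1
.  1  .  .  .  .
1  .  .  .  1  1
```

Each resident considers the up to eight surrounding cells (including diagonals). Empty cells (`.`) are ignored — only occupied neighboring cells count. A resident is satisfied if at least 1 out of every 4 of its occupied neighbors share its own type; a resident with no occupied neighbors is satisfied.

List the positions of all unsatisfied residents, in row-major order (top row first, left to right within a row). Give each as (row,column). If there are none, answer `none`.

Row 0: (0,1)2 0/2 not · (0,3)1 2/4 satisfied · (0,4)2 1/4 satisfied · (0,5)1 1/2 satisfied
Row 1: (1,0)1 2/3 satisfied · (1,2)1 3/5 satisfied · (1,3)2 2/6 satisfied · (1,4)1 3/6 satisfied
Row 2: (2,0)1 3/4 satisfied · (2,1)1 4/6 satisfied · (2,3)1 2/6 satisfied · (2,4)2 2/5 satisfied
Row 3: (3,0)1 3/4 satisfied · (3,1)2 1/5 not · (3,2)2 1/4 satisfied · (3,4)2 1/3 satisfied · (3,5)1 0/2 not
Row 4: (4,1)1 2/4 satisfied
Row 5: (5,0)1 1/1 satisfied · (5,4)1 1/1 satisfied · (5,5)1 1/1 satisfied

(0,1), (3,1), (3,5)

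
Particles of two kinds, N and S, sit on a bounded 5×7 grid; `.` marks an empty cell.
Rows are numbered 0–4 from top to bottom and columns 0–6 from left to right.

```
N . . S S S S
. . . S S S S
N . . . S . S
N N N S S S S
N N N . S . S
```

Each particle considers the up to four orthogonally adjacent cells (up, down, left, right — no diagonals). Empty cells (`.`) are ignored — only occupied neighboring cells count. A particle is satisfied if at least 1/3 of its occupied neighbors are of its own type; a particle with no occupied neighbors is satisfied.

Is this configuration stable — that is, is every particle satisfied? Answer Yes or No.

(0,0)N 0/0 ✓
(0,3)S 2/2 ✓
(0,4)S 3/3 ✓
(0,5)S 3/3 ✓
(0,6)S 2/2 ✓
(1,3)S 2/2 ✓
(1,4)S 4/4 ✓
(1,5)S 3/3 ✓
(1,6)S 3/3 ✓
(2,0)N 1/1 ✓
(2,4)S 2/2 ✓
(2,6)S 2/2 ✓
(3,0)N 3/3 ✓
(3,1)N 3/3 ✓
(3,2)N 2/3 ✓
(3,3)S 1/2 ✓
(3,4)S 4/4 ✓
(3,5)S 2/2 ✓
(3,6)S 3/3 ✓
(4,0)N 2/2 ✓
(4,1)N 3/3 ✓
(4,2)N 2/2 ✓
(4,4)S 1/1 ✓
(4,6)S 1/1 ✓
All meet the threshold, so the configuration is stable.

Yes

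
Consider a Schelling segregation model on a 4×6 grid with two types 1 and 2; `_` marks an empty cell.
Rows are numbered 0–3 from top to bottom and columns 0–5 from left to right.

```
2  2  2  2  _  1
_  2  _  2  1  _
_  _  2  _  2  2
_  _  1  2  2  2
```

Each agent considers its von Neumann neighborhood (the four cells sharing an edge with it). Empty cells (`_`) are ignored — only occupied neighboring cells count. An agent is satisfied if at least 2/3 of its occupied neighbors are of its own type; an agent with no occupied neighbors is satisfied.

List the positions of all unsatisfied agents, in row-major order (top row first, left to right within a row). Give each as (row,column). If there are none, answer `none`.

(1,3), (1,4), (2,2), (3,2), (3,3)

Row 0: (0,0)2 1/1 ✓ · (0,1)2 3/3 ✓ · (0,2)2 2/2 ✓ · (0,3)2 2/2 ✓ · (0,5)1 0/0 ✓
Row 1: (1,1)2 1/1 ✓ · (1,3)2 1/2 ✗ · (1,4)1 0/2 ✗
Row 2: (2,2)2 0/1 ✗ · (2,4)2 2/3 ✓ · (2,5)2 2/2 ✓
Row 3: (3,2)1 0/2 ✗ · (3,3)2 1/2 ✗ · (3,4)2 3/3 ✓ · (3,5)2 2/2 ✓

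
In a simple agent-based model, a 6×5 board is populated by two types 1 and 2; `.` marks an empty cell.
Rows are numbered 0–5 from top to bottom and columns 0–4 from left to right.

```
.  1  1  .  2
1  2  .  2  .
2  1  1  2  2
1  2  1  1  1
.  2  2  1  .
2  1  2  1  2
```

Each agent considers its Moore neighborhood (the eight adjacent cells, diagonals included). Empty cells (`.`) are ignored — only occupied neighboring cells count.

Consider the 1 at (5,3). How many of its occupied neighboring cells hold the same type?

Occupied neighbors of (5,3): (4,2)=2, (4,3)=1, (5,2)=2, (5,4)=2.
Same type (1): 1 of 4.

1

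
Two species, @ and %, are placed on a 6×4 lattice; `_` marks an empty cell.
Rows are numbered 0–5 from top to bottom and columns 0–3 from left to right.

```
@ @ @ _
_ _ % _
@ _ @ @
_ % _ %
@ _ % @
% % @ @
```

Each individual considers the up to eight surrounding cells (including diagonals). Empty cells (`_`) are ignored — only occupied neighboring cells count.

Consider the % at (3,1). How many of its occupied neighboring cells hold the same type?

Occupied neighbors of (3,1): (2,0)=@, (2,2)=@, (4,0)=@, (4,2)=%.
Same type (%): 1 of 4.

1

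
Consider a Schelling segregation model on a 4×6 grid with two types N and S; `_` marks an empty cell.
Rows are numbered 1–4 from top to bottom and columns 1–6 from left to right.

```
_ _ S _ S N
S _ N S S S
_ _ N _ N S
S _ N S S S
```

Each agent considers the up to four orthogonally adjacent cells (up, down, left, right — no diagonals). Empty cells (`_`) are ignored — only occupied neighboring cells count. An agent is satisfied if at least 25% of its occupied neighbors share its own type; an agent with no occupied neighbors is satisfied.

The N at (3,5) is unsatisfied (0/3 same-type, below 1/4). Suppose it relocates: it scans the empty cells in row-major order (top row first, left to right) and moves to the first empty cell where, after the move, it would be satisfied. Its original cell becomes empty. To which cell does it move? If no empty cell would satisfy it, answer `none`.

(2,2)

Vacating (3,5). Empty cells in order:
  (1,1): 0/1 same-type → still unsatisfied.
  (1,2): 0/1 same-type → still unsatisfied.
  (1,4): 0/3 same-type → still unsatisfied.
  (2,2): 1/2 same-type → satisfied — stop here.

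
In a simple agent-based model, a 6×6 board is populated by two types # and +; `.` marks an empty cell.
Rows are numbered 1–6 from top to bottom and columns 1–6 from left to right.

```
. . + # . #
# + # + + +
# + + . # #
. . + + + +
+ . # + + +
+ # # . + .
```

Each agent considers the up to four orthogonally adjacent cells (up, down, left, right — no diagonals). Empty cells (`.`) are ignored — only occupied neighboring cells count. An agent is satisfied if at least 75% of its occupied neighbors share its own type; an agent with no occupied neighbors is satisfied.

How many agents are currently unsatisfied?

20

Row 1: (1,3)+ 0/2 not · (1,4)# 0/2 not · (1,6)# 0/1 not
Row 2: (2,1)# 1/2 not · (2,2)+ 1/3 not · (2,3)# 0/4 not · (2,4)+ 1/3 not · (2,5)+ 2/3 not · (2,6)+ 1/3 not
Row 3: (3,1)# 1/2 not · (3,2)+ 2/3 not · (3,3)+ 2/3 not · (3,5)# 1/3 not · (3,6)# 1/3 not
Row 4: (4,3)+ 2/3 not · (4,4)+ 3/3 satisfied · (4,5)+ 3/4 satisfied · (4,6)+ 2/3 not
Row 5: (5,1)+ 1/1 satisfied · (5,3)# 1/3 not · (5,4)+ 2/3 not · (5,5)+ 4/4 satisfied · (5,6)+ 2/2 satisfied
Row 6: (6,1)+ 1/2 not · (6,2)# 1/2 not · (6,3)# 2/2 satisfied · (6,5)+ 1/1 satisfied
Unsatisfied: (1,3), (1,4), (1,6), (2,1), (2,2), (2,3), (2,4), (2,5), (2,6), (3,1), (3,2), (3,3), (3,5), (3,6), (4,3), (4,6), (5,3), (5,4), (6,1), (6,2) — 20 in total.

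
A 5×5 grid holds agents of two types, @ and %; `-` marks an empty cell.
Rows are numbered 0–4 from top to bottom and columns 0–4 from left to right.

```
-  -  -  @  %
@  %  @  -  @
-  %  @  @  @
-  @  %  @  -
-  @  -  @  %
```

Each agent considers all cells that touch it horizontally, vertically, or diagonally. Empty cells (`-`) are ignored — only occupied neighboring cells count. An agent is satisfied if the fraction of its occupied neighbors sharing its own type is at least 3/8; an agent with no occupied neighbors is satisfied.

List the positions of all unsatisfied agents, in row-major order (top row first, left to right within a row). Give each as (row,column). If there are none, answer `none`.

(0,4), (1,0), (1,1), (2,1), (3,2), (4,3), (4,4)

Row 0: (0,3)@ 2/3 ok · (0,4)% 0/2 unhappy
Row 1: (1,0)@ 0/2 unhappy · (1,1)% 1/4 unhappy · (1,2)@ 3/5 ok · (1,4)@ 3/4 ok
Row 2: (2,1)% 2/6 unhappy · (2,2)@ 4/7 ok · (2,3)@ 5/6 ok · (2,4)@ 3/3 ok
Row 3: (3,1)@ 2/4 ok · (3,2)% 1/7 unhappy · (3,3)@ 4/6 ok
Row 4: (4,1)@ 1/2 ok · (4,3)@ 1/3 unhappy · (4,4)% 0/2 unhappy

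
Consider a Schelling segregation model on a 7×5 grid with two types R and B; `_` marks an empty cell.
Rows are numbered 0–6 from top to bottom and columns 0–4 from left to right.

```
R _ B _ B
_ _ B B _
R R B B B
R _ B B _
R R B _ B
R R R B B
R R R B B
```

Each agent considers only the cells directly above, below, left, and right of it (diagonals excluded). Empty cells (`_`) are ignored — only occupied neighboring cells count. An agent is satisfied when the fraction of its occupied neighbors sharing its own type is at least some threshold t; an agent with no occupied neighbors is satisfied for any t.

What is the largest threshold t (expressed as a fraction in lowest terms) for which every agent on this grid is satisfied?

1/3

(0,0)R — no occupied neighbors
(0,2)B 1/1
(0,4)B — no occupied neighbors
(1,2)B 3/3
(1,3)B 2/2
(2,0)R 2/2
(2,1)R 1/2
(2,2)B 3/4
(2,3)B 4/4
(2,4)B 1/1
(3,0)R 2/2
(3,2)B 3/3
(3,3)B 2/2
(4,0)R 3/3
(4,1)R 2/3
(4,2)B 1/3
(4,4)B 1/1
(5,0)R 3/3
(5,1)R 4/4
(5,2)R 2/4
(5,3)B 2/3
(5,4)B 3/3
(6,0)R 2/2
(6,1)R 3/3
(6,2)R 2/3
(6,3)B 2/3
(6,4)B 2/2
The smallest same-type fraction is 1/3 at (4,2), which reduces to 1/3. Any threshold above that leaves this agent unsatisfied.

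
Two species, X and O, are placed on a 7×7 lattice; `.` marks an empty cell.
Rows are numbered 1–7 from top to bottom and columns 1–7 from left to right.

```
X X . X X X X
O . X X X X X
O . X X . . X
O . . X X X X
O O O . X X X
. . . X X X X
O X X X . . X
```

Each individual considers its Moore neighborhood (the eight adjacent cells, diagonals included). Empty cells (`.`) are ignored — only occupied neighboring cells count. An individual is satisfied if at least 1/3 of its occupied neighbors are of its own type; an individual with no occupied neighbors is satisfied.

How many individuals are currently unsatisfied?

Row 1: (1,1)X 1/2 ✓ · (1,2)X 2/3 ✓ · (1,4)X 4/4 ✓ · (1,5)X 5/5 ✓ · (1,6)X 5/5 ✓ · (1,7)X 3/3 ✓
Row 2: (2,1)O 1/3 ✓ · (2,3)X 5/5 ✓ · (2,4)X 6/6 ✓ · (2,5)X 6/6 ✓ · (2,6)X 6/6 ✓ · (2,7)X 4/4 ✓
Row 3: (3,1)O 2/2 ✓ · (3,3)X 4/4 ✓ · (3,4)X 6/6 ✓ · (3,7)X 4/4 ✓
Row 4: (4,1)O 3/3 ✓ · (4,4)X 4/5 ✓ · (4,5)X 5/5 ✓ · (4,6)X 6/6 ✓ · (4,7)X 4/4 ✓
Row 5: (5,1)O 2/2 ✓ · (5,2)O 3/3 ✓ · (5,3)O 1/3 ✓ · (5,5)X 7/7 ✓ · (5,6)X 8/8 ✓ · (5,7)X 5/5 ✓
Row 6: (6,4)X 4/5 ✓ · (6,5)X 5/5 ✓ · (6,6)X 6/6 ✓ · (6,7)X 4/4 ✓
Row 7: (7,1)O 0/1 ✗ · (7,2)X 1/2 ✓ · (7,3)X 3/3 ✓ · (7,4)X 3/3 ✓ · (7,7)X 2/2 ✓
Unsatisfied: (7,1) — 1 in total.

1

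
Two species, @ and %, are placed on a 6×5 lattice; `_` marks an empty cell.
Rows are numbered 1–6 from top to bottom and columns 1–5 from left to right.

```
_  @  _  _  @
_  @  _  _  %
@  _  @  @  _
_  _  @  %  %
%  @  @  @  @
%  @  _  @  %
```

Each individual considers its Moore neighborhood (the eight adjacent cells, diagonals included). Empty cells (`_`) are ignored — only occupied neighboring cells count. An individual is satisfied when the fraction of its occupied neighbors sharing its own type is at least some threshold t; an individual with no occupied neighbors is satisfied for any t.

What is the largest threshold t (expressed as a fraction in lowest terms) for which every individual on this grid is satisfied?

0/1

(1,2)@ 1/1
(1,5)@ 0/1
(2,2)@ 3/3
(2,5)% 0/2
(3,1)@ 1/1
(3,3)@ 3/4
(3,4)@ 2/5
(4,3)@ 5/6
(4,4)% 1/7
(4,5)% 1/4
(5,1)% 1/3
(5,2)@ 3/5
(5,3)@ 5/6
(5,4)@ 4/7
(5,5)@ 2/5
(6,1)% 1/3
(6,2)@ 2/4
(6,4)@ 3/4
(6,5)% 0/3
The smallest same-type fraction is 0/1 at (1,5), which reduces to 0/1. Any threshold above that leaves this individual unsatisfied.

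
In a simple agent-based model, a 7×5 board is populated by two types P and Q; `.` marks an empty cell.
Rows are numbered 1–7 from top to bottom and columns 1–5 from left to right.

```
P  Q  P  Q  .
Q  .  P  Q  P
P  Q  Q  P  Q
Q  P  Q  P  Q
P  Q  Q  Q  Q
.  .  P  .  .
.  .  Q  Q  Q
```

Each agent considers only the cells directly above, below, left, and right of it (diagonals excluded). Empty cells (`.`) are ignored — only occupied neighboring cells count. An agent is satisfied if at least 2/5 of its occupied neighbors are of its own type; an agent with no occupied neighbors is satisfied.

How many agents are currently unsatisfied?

17

(1,1)P 0/2 not
(1,2)Q 0/2 not
(1,3)P 1/3 not
(1,4)Q 1/2 satisfied
(2,1)Q 0/2 not
(2,3)P 1/3 not
(2,4)Q 1/4 not
(2,5)P 0/2 not
(3,1)P 0/3 not
(3,2)Q 1/3 not
(3,3)Q 2/4 satisfied
(3,4)P 1/4 not
(3,5)Q 1/3 not
(4,1)Q 0/3 not
(4,2)P 0/4 not
(4,3)Q 2/4 satisfied
(4,4)P 1/4 not
(4,5)Q 2/3 satisfied
(5,1)P 0/2 not
(5,2)Q 1/3 not
(5,3)Q 3/4 satisfied
(5,4)Q 2/3 satisfied
(5,5)Q 2/2 satisfied
(6,3)P 0/2 not
(7,3)Q 1/2 satisfied
(7,4)Q 2/2 satisfied
(7,5)Q 1/1 satisfied
Unsatisfied: (1,1), (1,2), (1,3), (2,1), (2,3), (2,4), (2,5), (3,1), (3,2), (3,4), (3,5), (4,1), (4,2), (4,4), (5,1), (5,2), (6,3) — 17 in total.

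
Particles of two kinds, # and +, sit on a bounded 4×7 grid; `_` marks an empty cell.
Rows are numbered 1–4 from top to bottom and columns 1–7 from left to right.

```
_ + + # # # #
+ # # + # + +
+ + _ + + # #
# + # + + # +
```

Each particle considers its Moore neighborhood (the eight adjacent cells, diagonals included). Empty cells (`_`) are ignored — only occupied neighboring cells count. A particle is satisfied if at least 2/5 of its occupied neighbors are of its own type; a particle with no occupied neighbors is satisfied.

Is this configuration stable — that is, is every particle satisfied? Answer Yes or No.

(1,2)+ 2/4 ✓
(1,3)+ 2/5 ✓
(1,4)# 3/5 ✓
(1,5)# 3/5 ✓
(1,6)# 3/5 ✓
(1,7)# 1/3 ✗
(2,1)+ 3/4 ✓
(2,2)# 1/6 ✗
(2,3)# 2/7 ✗
(2,4)+ 3/7 ✓
(2,5)# 4/8 ✓
(2,6)+ 2/8 ✗
(2,7)+ 1/5 ✗
(3,1)+ 3/5 ✓
(3,2)+ 3/7 ✓
(3,4)+ 4/7 ✓
(3,5)+ 5/8 ✓
(3,6)# 3/8 ✗
(3,7)# 2/5 ✓
(4,1)# 0/3 ✗
(4,2)+ 2/4 ✓
(4,3)# 0/4 ✗
(4,4)+ 3/4 ✓
(4,5)+ 3/5 ✓
(4,6)# 2/5 ✓
(4,7)+ 0/3 ✗
For instance (1,7) has only 1/3 same-type neighbors, below 2/5.

No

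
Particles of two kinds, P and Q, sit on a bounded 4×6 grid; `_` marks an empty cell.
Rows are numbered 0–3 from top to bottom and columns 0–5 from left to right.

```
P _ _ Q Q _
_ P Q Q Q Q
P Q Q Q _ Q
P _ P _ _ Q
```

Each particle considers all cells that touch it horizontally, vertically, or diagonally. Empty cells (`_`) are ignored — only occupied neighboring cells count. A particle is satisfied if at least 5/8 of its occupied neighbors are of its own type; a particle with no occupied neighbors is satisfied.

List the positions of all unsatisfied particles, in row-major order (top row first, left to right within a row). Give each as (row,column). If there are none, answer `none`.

(1,1), (2,1), (3,0), (3,2)

Row 0: (0,0)P 1/1 ok · (0,3)Q 4/4 ok · (0,4)Q 4/4 ok
Row 1: (1,1)P 2/5 unhappy · (1,2)Q 5/6 ok · (1,3)Q 6/6 ok · (1,4)Q 6/6 ok · (1,5)Q 3/3 ok
Row 2: (2,0)P 2/3 ok · (2,1)Q 2/6 unhappy · (2,2)Q 4/6 ok · (2,3)Q 4/5 ok · (2,5)Q 3/3 ok
Row 3: (3,0)P 1/2 unhappy · (3,2)P 0/3 unhappy · (3,5)Q 1/1 ok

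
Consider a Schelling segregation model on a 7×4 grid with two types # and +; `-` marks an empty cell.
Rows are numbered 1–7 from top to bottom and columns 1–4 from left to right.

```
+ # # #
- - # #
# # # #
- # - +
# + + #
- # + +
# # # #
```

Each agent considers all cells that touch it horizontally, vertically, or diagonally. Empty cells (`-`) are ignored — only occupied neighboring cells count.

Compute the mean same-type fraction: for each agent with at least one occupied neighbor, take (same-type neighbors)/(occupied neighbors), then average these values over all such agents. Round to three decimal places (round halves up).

0.645

Row 1: (1,1)+ 0/1 · (1,2)# 2/3 · (1,3)# 4/4 · (1,4)# 3/3
Row 2: (2,3)# 7/7 · (2,4)# 5/5
Row 3: (3,1)# 2/2 · (3,2)# 4/4 · (3,3)# 5/6 · (3,4)# 3/4
Row 4: (4,2)# 4/6 · (4,4)+ 1/4
Row 5: (5,1)# 2/3 · (5,2)+ 2/5 · (5,3)+ 4/7 · (5,4)# 0/4
Row 6: (6,2)# 4/7 · (6,3)+ 3/8 · (6,4)+ 2/5
Row 7: (7,1)# 2/2 · (7,2)# 3/4 · (7,3)# 3/5 · (7,4)# 1/3
Sum over 23 agents: 0/1 + 2/3 + 4/4 + 3/3 + 7/7 + 5/5 + 2/2 + 4/4 + 5/6 + 3/4 + 4/6 + 1/4 + 2/3 + 2/5 + 4/7 + 0/4 + 4/7 + 3/8 + 2/5 + 2/2 + 3/4 + 3/5 + 1/3 = 12461/840; mean = 12461/840 ÷ 23 = 12461/19320 = 0.644979… → 0.645.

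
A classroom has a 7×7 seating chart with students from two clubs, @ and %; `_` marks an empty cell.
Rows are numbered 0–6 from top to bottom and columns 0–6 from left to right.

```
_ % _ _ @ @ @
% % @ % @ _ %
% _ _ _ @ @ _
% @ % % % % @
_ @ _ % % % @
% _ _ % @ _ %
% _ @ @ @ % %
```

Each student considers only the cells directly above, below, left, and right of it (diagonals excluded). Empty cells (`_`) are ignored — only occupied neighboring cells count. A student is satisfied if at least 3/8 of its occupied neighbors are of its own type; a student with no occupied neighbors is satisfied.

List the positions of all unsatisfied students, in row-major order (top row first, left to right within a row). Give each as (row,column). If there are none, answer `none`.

(1,2), (1,3), (1,6), (3,1), (4,6), (5,3), (5,4)

Row 0: (0,1)% 1/1 satisfied · (0,4)@ 2/2 satisfied · (0,5)@ 2/2 satisfied · (0,6)@ 1/2 satisfied
Row 1: (1,0)% 2/2 satisfied · (1,1)% 2/3 satisfied · (1,2)@ 0/2 not · (1,3)% 0/2 not · (1,4)@ 2/3 satisfied · (1,6)% 0/1 not
Row 2: (2,0)% 2/2 satisfied · (2,4)@ 2/3 satisfied · (2,5)@ 1/2 satisfied
Row 3: (3,0)% 1/2 satisfied · (3,1)@ 1/3 not · (3,2)% 1/2 satisfied · (3,3)% 3/3 satisfied · (3,4)% 3/4 satisfied · (3,5)% 2/4 satisfied · (3,6)@ 1/2 satisfied
Row 4: (4,1)@ 1/1 satisfied · (4,3)% 3/3 satisfied · (4,4)% 3/4 satisfied · (4,5)% 2/3 satisfied · (4,6)@ 1/3 not
Row 5: (5,0)% 1/1 satisfied · (5,3)% 1/3 not · (5,4)@ 1/3 not · (5,6)% 1/2 satisfied
Row 6: (6,0)% 1/1 satisfied · (6,2)@ 1/1 satisfied · (6,3)@ 2/3 satisfied · (6,4)@ 2/3 satisfied · (6,5)% 1/2 satisfied · (6,6)% 2/2 satisfied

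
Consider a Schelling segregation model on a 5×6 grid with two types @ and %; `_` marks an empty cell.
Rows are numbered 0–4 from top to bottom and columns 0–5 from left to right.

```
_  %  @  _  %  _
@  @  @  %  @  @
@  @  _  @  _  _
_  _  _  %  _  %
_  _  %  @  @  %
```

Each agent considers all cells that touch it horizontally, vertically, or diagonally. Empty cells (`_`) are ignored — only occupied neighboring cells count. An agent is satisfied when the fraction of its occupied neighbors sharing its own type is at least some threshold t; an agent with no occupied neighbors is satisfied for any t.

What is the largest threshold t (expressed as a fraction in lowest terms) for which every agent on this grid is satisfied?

0/1

(0,1)% 0/4
(0,2)@ 2/4
(0,4)% 1/3
(1,0)@ 3/4
(1,1)@ 5/6
(1,2)@ 4/6
(1,3)% 1/5
(1,4)@ 2/4
(1,5)@ 1/2
(2,0)@ 3/3
(2,1)@ 4/4
(2,3)@ 2/4
(3,3)% 1/4
(3,5)% 1/2
(4,2)% 1/2
(4,3)@ 1/3
(4,4)@ 1/4
(4,5)% 1/2
The smallest same-type fraction is 0/4 at (0,1), which reduces to 0/1. Any threshold above that leaves this agent unsatisfied.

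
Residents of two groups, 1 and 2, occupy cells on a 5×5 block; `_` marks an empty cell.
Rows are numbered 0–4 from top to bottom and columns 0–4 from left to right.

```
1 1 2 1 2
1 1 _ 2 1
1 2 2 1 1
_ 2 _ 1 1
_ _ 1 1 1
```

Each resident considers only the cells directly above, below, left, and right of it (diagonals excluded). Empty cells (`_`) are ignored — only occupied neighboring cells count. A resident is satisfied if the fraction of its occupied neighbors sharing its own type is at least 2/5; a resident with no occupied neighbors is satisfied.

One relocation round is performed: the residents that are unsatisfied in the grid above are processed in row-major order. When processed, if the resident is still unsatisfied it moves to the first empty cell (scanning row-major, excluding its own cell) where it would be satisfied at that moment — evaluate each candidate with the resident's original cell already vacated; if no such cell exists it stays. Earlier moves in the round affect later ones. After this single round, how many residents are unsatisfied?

1

Initially unsatisfied (in order): (0,2), (0,3), (0,4), (1,3), (1,4).
  (0,2) → (1,2).
  (0,3) → (0,2).
  (0,4) → (0,3).
  (1,3): now satisfied by earlier moves; stays.
  (1,4): now satisfied by earlier moves; stays.
Resulting grid:
1 1 1 2 _
1 1 2 2 1
1 2 2 1 1
_ 2 _ 1 1
_ _ 1 1 1
Unsatisfied now: (0,2).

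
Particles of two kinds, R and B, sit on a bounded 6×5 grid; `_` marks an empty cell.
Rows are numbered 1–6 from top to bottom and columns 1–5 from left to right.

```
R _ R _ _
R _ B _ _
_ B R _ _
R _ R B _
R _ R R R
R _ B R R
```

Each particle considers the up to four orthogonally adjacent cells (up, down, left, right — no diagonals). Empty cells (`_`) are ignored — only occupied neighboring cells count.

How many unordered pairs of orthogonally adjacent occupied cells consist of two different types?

7

Scan each occupied cell's neighbors to the right and below so each pair is counted once.
Row 1: R(1,1)–R(2,1)= R(1,3)–B(2,3)≠  → 1/2 unlike.
Row 2: B(2,3)–R(3,3)≠  → 1/1 unlike.
Row 3: B(3,2)–R(3,3)≠ R(3,3)–R(4,3)=  → 1/2 unlike.
Row 4: R(4,1)–R(5,1)= R(4,3)–B(4,4)≠ R(4,3)–R(5,3)= B(4,4)–R(5,4)≠  → 2/4 unlike.
Row 5: R(5,1)–R(6,1)= R(5,3)–R(5,4)= R(5,3)–B(6,3)≠ R(5,4)–R(5,5)= R(5,4)–R(6,4)= R(5,5)–R(6,5)=  → 1/6 unlike.
Row 6: B(6,3)–R(6,4)≠ R(6,4)–R(6,5)=  → 1/2 unlike.
Total adjacent occupied pairs: 17; unlike-type pairs: 7.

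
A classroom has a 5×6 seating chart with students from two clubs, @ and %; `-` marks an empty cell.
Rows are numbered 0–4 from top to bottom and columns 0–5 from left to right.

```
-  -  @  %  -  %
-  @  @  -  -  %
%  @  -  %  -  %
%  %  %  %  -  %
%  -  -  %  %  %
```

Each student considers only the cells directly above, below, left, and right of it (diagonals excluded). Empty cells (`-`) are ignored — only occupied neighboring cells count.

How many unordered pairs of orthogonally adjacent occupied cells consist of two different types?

3

Scan each occupied cell's neighbors to the right and below so each pair is counted once.
From row 0: 1 unlike of 3 pairs (running 1/3).
From row 1: 0 unlike of 3 pairs (running 1/6).
From row 2: 2 unlike of 5 pairs (running 3/11).
From row 3: 0 unlike of 6 pairs (running 3/17).
From row 4: 0 unlike of 2 pairs (running 3/19).
Total adjacent occupied pairs: 19; unlike-type pairs: 3.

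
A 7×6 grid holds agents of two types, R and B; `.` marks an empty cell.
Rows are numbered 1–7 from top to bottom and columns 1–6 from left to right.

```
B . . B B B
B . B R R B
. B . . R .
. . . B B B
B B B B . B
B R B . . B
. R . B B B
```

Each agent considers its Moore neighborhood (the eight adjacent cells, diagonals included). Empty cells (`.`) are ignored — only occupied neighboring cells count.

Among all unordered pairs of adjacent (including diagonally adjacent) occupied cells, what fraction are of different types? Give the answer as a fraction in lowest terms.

Scan each occupied cell's neighbors to the right and below (and the two forward diagonals) so each pair is counted once.
From row 1: 5 unlike of 11 pairs (running 5/11).
From row 2: 3 unlike of 8 pairs (running 8/19).
From row 3: 3 unlike of 3 pairs (running 11/22).
From row 4: 0 unlike of 7 pairs (running 11/29).
From row 5: 3 unlike of 12 pairs (running 14/41).
From row 6: 4 unlike of 8 pairs (running 18/49).
From row 7: 0 unlike of 2 pairs (running 18/51).
Total adjacent occupied pairs: 51; unlike-type pairs: 18.
18/51 reduces to 6/17.

6/17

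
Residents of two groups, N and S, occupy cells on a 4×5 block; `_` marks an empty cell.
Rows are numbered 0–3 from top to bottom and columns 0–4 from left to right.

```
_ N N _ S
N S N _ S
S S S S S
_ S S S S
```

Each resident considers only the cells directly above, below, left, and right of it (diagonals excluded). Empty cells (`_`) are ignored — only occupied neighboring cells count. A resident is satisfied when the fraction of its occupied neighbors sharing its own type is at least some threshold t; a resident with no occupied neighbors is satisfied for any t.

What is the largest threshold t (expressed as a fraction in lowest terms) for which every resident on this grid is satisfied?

(0,1)N 1/2
(0,2)N 2/2
(0,4)S 1/1
(1,0)N 0/2
(1,1)S 1/4
(1,2)N 1/3
(1,4)S 2/2
(2,0)S 1/2
(2,1)S 4/4
(2,2)S 3/4
(2,3)S 3/3
(2,4)S 3/3
(3,1)S 2/2
(3,2)S 3/3
(3,3)S 3/3
(3,4)S 2/2
The smallest same-type fraction is 0/2 at (1,0), which reduces to 0/1. Any threshold above that leaves this resident unsatisfied.

0/1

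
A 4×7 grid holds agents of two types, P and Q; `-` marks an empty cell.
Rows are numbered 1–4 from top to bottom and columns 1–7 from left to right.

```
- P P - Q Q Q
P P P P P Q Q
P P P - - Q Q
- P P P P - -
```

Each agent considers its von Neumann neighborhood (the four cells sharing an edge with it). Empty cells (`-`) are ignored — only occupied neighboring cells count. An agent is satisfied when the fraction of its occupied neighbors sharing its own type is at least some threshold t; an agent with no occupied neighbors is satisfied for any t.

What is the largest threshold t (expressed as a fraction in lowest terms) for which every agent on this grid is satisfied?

Row 1: (1,2)P 2/2 · (1,3)P 2/2 · (1,5)Q 1/2 · (1,6)Q 3/3 · (1,7)Q 2/2
Row 2: (2,1)P 2/2 · (2,2)P 4/4 · (2,3)P 4/4 · (2,4)P 2/2 · (2,5)P 1/3 · (2,6)Q 3/4 · (2,7)Q 3/3
Row 3: (3,1)P 2/2 · (3,2)P 4/4 · (3,3)P 3/3 · (3,6)Q 2/2 · (3,7)Q 2/2
Row 4: (4,2)P 2/2 · (4,3)P 3/3 · (4,4)P 2/2 · (4,5)P 1/1
The smallest same-type fraction is 1/3 at (2,5), which reduces to 1/3. Any threshold above that leaves this agent unsatisfied.

1/3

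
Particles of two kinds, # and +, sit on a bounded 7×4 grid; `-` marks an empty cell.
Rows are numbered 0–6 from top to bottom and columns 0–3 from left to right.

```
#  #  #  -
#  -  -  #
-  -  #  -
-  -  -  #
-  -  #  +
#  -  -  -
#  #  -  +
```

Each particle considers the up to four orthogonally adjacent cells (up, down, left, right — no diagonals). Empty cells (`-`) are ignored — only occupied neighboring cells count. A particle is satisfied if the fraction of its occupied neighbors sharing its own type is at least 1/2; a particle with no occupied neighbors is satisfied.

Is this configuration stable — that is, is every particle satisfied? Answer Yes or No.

(0,0)# 2/2 ok
(0,1)# 2/2 ok
(0,2)# 1/1 ok
(1,0)# 1/1 ok
(1,3)# 0/0 ok
(2,2)# 0/0 ok
(3,3)# 0/1 unhappy
(4,2)# 0/1 unhappy
(4,3)+ 0/2 unhappy
(5,0)# 1/1 ok
(6,0)# 2/2 ok
(6,1)# 1/1 ok
(6,3)+ 0/0 ok
For instance (3,3) has only 0/1 same-type neighbors, below 1/2.

No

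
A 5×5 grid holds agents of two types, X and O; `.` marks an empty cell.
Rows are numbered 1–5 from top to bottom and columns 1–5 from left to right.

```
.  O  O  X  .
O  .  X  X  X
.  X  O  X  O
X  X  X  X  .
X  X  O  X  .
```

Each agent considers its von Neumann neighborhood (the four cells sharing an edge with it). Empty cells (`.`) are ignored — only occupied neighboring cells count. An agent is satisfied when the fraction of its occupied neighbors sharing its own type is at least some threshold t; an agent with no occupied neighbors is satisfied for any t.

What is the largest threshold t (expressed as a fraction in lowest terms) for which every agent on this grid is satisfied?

0/1

(1,2)O 1/1
(1,3)O 1/3
(1,4)X 1/2
(2,1)O — no occupied neighbors
(2,3)X 1/3
(2,4)X 4/4
(2,5)X 1/2
(3,2)X 1/2
(3,3)O 0/4
(3,4)X 2/4
(3,5)O 0/2
(4,1)X 2/2
(4,2)X 4/4
(4,3)X 2/4
(4,4)X 3/3
(5,1)X 2/2
(5,2)X 2/3
(5,3)O 0/3
(5,4)X 1/2
The smallest same-type fraction is 0/4 at (3,3), which reduces to 0/1. Any threshold above that leaves this agent unsatisfied.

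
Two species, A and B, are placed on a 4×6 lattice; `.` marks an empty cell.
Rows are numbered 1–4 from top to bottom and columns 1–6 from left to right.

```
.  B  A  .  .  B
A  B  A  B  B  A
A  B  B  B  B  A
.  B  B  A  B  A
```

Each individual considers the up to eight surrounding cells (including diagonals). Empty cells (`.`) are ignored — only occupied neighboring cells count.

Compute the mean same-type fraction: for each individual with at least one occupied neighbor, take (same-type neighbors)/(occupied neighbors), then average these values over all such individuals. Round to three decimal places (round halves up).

0.445

(1,2)B 1/4
(1,3)A 1/4
(1,6)B 1/2
(2,1)A 1/4
(2,2)B 3/7
(2,3)A 1/7
(2,4)B 4/6
(2,5)B 4/6
(2,6)A 1/4
(3,1)A 1/4
(3,2)B 4/7
(3,3)B 6/8
(3,4)B 6/8
(3,5)B 4/8
(3,6)A 2/5
(4,2)B 3/4
(4,3)B 4/5
(4,4)A 0/5
(4,5)B 2/5
(4,6)A 1/3
Sum over 20 individuals: 1/4 + 1/4 + 1/2 + 1/4 + 3/7 + 1/7 + 4/6 + 4/6 + 1/4 + 1/4 + 4/7 + 6/8 + 6/8 + 4/8 + 2/5 + 3/4 + 4/5 + 0/5 + 2/5 + 1/3 = 1871/210; mean = 1871/210 ÷ 20 = 1871/4200 = 0.445476… → 0.445.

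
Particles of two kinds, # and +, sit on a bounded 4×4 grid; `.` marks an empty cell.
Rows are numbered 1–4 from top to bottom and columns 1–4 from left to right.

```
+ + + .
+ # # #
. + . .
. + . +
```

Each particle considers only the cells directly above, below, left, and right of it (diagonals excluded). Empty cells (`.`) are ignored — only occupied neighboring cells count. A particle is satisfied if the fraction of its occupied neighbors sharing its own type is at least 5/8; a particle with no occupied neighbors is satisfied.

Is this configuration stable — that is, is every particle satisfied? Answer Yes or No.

No

(1,1)+ 2/2 ok
(1,2)+ 2/3 ok
(1,3)+ 1/2 unhappy
(2,1)+ 1/2 unhappy
(2,2)# 1/4 unhappy
(2,3)# 2/3 ok
(2,4)# 1/1 ok
(3,2)+ 1/2 unhappy
(4,2)+ 1/1 ok
(4,4)+ 0/0 ok
For instance (1,3) has only 1/2 same-type neighbors, below 5/8.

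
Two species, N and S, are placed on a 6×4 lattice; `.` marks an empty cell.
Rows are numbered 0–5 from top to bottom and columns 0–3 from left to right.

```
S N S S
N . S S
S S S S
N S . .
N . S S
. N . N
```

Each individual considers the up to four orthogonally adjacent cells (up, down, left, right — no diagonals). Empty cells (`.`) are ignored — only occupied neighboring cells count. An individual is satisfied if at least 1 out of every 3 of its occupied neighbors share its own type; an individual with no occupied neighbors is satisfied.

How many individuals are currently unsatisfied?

Row 0: (0,0)S 0/2 not · (0,1)N 0/2 not · (0,2)S 2/3 satisfied · (0,3)S 2/2 satisfied
Row 1: (1,0)N 0/2 not · (1,2)S 3/3 satisfied · (1,3)S 3/3 satisfied
Row 2: (2,0)S 1/3 satisfied · (2,1)S 3/3 satisfied · (2,2)S 3/3 satisfied · (2,3)S 2/2 satisfied
Row 3: (3,0)N 1/3 satisfied · (3,1)S 1/2 satisfied
Row 4: (4,0)N 1/1 satisfied · (4,2)S 1/1 satisfied · (4,3)S 1/2 satisfied
Row 5: (5,1)N 0/0 satisfied · (5,3)N 0/1 not
Unsatisfied: (0,0), (0,1), (1,0), (5,3) — 4 in total.

4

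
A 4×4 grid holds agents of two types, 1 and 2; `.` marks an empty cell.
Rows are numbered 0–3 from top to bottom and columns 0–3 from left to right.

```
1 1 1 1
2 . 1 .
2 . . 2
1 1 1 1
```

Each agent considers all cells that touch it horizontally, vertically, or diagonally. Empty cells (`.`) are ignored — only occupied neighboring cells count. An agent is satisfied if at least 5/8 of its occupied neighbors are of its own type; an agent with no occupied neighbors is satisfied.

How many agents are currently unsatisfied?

6

Row 0: (0,0)1 1/2 not · (0,1)1 3/4 satisfied · (0,2)1 3/3 satisfied · (0,3)1 2/2 satisfied
Row 1: (1,0)2 1/3 not · (1,2)1 3/4 satisfied
Row 2: (2,0)2 1/3 not · (2,3)2 0/3 not
Row 3: (3,0)1 1/2 not · (3,1)1 2/3 satisfied · (3,2)1 2/3 satisfied · (3,3)1 1/2 not
Unsatisfied: (0,0), (1,0), (2,0), (2,3), (3,0), (3,3) — 6 in total.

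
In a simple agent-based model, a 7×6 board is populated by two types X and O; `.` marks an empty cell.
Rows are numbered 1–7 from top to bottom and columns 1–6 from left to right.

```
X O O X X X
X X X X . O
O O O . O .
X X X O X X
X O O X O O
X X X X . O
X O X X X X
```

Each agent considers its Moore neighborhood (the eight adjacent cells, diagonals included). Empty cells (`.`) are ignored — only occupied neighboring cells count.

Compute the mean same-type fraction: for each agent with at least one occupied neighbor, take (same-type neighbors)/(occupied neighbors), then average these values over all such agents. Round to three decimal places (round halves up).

(1,1)X 2/3
(1,2)O 1/5
(1,3)O 1/5
(1,4)X 3/4
(1,5)X 3/4
(1,6)X 1/2
(2,1)X 2/5
(2,2)X 3/8
(2,3)X 3/7
(2,4)X 3/6
(2,6)O 1/3
(3,1)O 1/5
(3,2)O 2/8
(3,3)O 2/7
(3,5)O 2/5
(4,1)X 2/5
(4,2)X 3/8
(4,3)X 2/7
(4,4)O 4/7
(4,5)X 2/6
(4,6)X 1/4
(5,1)X 4/5
(5,2)O 1/8
(5,3)O 2/8
(5,4)X 4/7
(5,5)O 3/7
(5,6)O 2/4
(6,1)X 3/5
(6,2)X 5/8
(6,3)X 5/8
(6,4)X 5/7
(6,6)O 2/4
(7,1)X 2/3
(7,2)O 0/5
(7,3)X 4/5
(7,4)X 4/4
(7,5)X 3/4
(7,6)X 1/2
Sum over 38 agents: 2/3 + 1/5 + 1/5 + 3/4 + 3/4 + 1/2 + 2/5 + 3/8 + 3/7 + 3/6 + 1/3 + 1/5 + 2/8 + 2/7 + 2/5 + 2/5 + 3/8 + 2/7 + 4/7 + 2/6 + 1/4 + 4/5 + 1/8 + 2/8 + 4/7 + 3/7 + 2/4 + 3/5 + 5/8 + 5/8 + 5/7 + 2/4 + 2/3 + 0/5 + 4/5 + 4/4 + 3/4 + 1/2 = 1003/56; mean = 1003/56 ÷ 38 = 1003/2128 = 0.471334… → 0.471.

0.471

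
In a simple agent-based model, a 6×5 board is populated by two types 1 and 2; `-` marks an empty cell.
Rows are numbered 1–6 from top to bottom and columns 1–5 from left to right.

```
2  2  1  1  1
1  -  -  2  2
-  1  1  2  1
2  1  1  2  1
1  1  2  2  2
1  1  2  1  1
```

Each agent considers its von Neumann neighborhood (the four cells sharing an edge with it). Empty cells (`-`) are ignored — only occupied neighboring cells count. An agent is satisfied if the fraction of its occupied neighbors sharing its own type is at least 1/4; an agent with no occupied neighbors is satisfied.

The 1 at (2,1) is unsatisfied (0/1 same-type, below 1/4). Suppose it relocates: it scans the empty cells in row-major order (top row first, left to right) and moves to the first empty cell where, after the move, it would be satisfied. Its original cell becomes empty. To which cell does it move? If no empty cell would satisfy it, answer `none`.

Vacating (2,1). Empty cells in order:
  (2,2): 1/2 same-type → satisfied — stop here.

(2,2)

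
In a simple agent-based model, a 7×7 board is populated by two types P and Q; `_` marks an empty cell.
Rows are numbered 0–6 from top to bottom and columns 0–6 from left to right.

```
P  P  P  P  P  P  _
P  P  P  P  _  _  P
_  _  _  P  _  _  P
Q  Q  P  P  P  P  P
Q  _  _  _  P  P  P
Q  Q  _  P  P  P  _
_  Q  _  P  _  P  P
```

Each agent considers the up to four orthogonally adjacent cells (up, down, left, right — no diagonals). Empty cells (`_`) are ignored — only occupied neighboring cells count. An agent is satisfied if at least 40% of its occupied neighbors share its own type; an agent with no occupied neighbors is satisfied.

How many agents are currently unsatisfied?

0

Row 0: (0,0)P 2/2 ✓ · (0,1)P 3/3 ✓ · (0,2)P 3/3 ✓ · (0,3)P 3/3 ✓ · (0,4)P 2/2 ✓ · (0,5)P 1/1 ✓
Row 1: (1,0)P 2/2 ✓ · (1,1)P 3/3 ✓ · (1,2)P 3/3 ✓ · (1,3)P 3/3 ✓ · (1,6)P 1/1 ✓
Row 2: (2,3)P 2/2 ✓ · (2,6)P 2/2 ✓
Row 3: (3,0)Q 2/2 ✓ · (3,1)Q 1/2 ✓ · (3,2)P 1/2 ✓ · (3,3)P 3/3 ✓ · (3,4)P 3/3 ✓ · (3,5)P 3/3 ✓ · (3,6)P 3/3 ✓
Row 4: (4,0)Q 2/2 ✓ · (4,4)P 3/3 ✓ · (4,5)P 4/4 ✓ · (4,6)P 2/2 ✓
Row 5: (5,0)Q 2/2 ✓ · (5,1)Q 2/2 ✓ · (5,3)P 2/2 ✓ · (5,4)P 3/3 ✓ · (5,5)P 3/3 ✓
Row 6: (6,1)Q 1/1 ✓ · (6,3)P 1/1 ✓ · (6,5)P 2/2 ✓ · (6,6)P 1/1 ✓
Every one meets the threshold.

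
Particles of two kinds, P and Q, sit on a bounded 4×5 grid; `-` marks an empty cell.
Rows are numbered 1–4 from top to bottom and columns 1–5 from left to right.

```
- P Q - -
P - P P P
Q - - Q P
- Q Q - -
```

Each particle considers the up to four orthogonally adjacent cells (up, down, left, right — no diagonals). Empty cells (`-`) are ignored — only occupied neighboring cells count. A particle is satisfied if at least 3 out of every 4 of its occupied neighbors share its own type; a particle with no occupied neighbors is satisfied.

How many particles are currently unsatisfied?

8

(1,2)P 0/1 not
(1,3)Q 0/2 not
(2,1)P 0/1 not
(2,3)P 1/2 not
(2,4)P 2/3 not
(2,5)P 2/2 satisfied
(3,1)Q 0/1 not
(3,4)Q 0/2 not
(3,5)P 1/2 not
(4,2)Q 1/1 satisfied
(4,3)Q 1/1 satisfied
Unsatisfied: (1,2), (1,3), (2,1), (2,3), (2,4), (3,1), (3,4), (3,5) — 8 in total.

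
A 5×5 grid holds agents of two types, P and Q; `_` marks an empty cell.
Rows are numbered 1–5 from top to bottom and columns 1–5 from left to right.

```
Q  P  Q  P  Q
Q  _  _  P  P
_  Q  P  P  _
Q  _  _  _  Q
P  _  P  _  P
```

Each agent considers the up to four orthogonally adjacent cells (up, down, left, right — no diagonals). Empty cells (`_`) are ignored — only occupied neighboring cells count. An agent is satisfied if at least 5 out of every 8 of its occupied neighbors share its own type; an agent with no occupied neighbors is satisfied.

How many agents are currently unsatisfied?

Row 1: (1,1)Q 1/2 unhappy · (1,2)P 0/2 unhappy · (1,3)Q 0/2 unhappy · (1,4)P 1/3 unhappy · (1,5)Q 0/2 unhappy
Row 2: (2,1)Q 1/1 ok · (2,4)P 3/3 ok · (2,5)P 1/2 unhappy
Row 3: (3,2)Q 0/1 unhappy · (3,3)P 1/2 unhappy · (3,4)P 2/2 ok
Row 4: (4,1)Q 0/1 unhappy · (4,5)Q 0/1 unhappy
Row 5: (5,1)P 0/1 unhappy · (5,3)P 0/0 ok · (5,5)P 0/1 unhappy
Unsatisfied: (1,1), (1,2), (1,3), (1,4), (1,5), (2,5), (3,2), (3,3), (4,1), (4,5), (5,1), (5,5) — 12 in total.

12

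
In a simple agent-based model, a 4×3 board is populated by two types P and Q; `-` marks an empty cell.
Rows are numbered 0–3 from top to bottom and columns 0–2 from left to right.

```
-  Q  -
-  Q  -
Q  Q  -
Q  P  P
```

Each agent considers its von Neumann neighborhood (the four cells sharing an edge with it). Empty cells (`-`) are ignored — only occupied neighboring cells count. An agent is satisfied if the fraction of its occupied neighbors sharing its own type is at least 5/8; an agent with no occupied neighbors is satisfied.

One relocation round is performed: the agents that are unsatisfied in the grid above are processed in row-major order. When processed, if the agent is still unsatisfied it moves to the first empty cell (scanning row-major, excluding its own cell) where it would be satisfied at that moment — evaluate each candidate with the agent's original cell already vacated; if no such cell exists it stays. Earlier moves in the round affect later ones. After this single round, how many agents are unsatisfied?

Initially unsatisfied (in order): (3,0), (3,1).
  (3,0) → (0,0).
  (3,1): no empty cell satisfies it; stays.
Resulting grid:
Q Q -
- Q -
Q Q -
- P P
Unsatisfied now: (3,1).

1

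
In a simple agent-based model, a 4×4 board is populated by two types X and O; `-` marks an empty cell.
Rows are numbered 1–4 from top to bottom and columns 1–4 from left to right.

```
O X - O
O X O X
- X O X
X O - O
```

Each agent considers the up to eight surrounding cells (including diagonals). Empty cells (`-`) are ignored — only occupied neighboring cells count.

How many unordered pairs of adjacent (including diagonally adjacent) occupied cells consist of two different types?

Scan each occupied cell's neighbors to the right and below (and the two forward diagonals) so each pair is counted once.
Row 1: O(1,1)–X(1,2)≠ O(1,1)–O(2,1)= O(1,1)–X(2,2)≠ X(1,2)–X(2,2)= X(1,2)–O(2,3)≠ X(1,2)–O(2,1)≠ O(1,4)–X(2,4)≠ O(1,4)–O(2,3)=  → 5/8 unlike.
Row 2: O(2,1)–X(2,2)≠ O(2,1)–X(3,2)≠ X(2,2)–O(2,3)≠ X(2,2)–X(3,2)= X(2,2)–O(3,3)≠ O(2,3)–X(2,4)≠ O(2,3)–O(3,3)= O(2,3)–X(3,4)≠ O(2,3)–X(3,2)≠ X(2,4)–X(3,4)= X(2,4)–O(3,3)≠  → 8/11 unlike.
Row 3: X(3,2)–O(3,3)≠ X(3,2)–O(4,2)≠ X(3,2)–X(4,1)= O(3,3)–X(3,4)≠ O(3,3)–O(4,4)= O(3,3)–O(4,2)= X(3,4)–O(4,4)≠  → 4/7 unlike.
Row 4: X(4,1)–O(4,2)≠  → 1/1 unlike.
Total adjacent occupied pairs: 27; unlike-type pairs: 18.

18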